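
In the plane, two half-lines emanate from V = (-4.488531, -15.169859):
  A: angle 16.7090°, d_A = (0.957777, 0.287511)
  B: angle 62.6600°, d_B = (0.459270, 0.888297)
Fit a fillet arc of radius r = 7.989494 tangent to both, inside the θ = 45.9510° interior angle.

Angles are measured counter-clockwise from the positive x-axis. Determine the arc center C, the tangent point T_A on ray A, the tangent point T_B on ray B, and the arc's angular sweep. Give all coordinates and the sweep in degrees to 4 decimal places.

bisector direction at 39.6845° = (0.769572,0.638560)
center distance |VC| = r/sin(θ/2) = 7.989494/sin(22.9755°) = 20.468170
C = V + |VC|·bis = (11.2632,-2.0997)
T_A = V + ((C−V)·d_A)·d_A = V + 18.8445·d_A = (13.5603,-9.7519)
T_B = V + ((C−V)·d_B)·d_B = V + 18.8445·d_B = (4.1662,1.5696)
sweep = 180° − θ = 134.0490°

center=(11.2632,-2.0997) T_A=(13.5603,-9.7519) T_B=(4.1662,1.5696) sweep=134.0490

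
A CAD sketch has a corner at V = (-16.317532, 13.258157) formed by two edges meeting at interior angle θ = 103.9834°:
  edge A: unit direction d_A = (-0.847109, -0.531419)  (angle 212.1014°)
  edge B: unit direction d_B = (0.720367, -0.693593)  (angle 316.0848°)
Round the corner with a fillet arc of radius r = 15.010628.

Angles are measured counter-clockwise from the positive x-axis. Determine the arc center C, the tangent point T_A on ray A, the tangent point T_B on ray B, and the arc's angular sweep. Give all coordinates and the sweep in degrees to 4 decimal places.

bisector direction at 264.0931° = (-0.102912,-0.994690)
center distance |VC| = r/sin(θ/2) = 15.010628/sin(51.9917°) = 19.050917
C = V + |VC|·bis = (-18.2781,-5.6916)
T_A = V + ((C−V)·d_A)·d_A = V + 11.7311·d_A = (-26.2550,7.0240)
T_B = V + ((C−V)·d_B)·d_B = V + 11.7311·d_B = (-7.8668,5.1216)
sweep = 180° − θ = 76.0166°

center=(-18.2781,-5.6916) T_A=(-26.2550,7.0240) T_B=(-7.8668,5.1216) sweep=76.0166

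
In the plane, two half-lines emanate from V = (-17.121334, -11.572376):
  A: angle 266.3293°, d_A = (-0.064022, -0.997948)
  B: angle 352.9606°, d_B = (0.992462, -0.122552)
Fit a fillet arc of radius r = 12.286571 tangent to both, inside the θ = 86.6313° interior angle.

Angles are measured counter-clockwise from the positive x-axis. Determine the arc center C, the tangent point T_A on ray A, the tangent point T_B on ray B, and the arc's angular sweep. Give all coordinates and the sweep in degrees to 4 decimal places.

bisector direction at 309.6449° = (0.638028,-0.770013)
center distance |VC| = r/sin(θ/2) = 12.286571/sin(43.3156°) = 17.910007
C = V + |VC|·bis = (-5.6942,-25.3633)
T_A = V + ((C−V)·d_A)·d_A = V + 13.0311·d_A = (-17.9556,-24.5767)
T_B = V + ((C−V)·d_B)·d_B = V + 13.0311·d_B = (-4.1885,-13.1694)
sweep = 180° − θ = 93.3687°

center=(-5.6942,-25.3633) T_A=(-17.9556,-24.5767) T_B=(-4.1885,-13.1694) sweep=93.3687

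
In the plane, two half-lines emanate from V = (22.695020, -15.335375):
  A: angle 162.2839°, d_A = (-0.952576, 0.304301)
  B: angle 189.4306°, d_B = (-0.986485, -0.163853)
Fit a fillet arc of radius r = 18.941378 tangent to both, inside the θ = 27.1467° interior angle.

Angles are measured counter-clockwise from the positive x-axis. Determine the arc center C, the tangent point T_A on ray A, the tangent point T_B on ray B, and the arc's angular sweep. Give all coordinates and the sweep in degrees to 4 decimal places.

bisector direction at 175.8572° = (-0.997387,0.072242)
center distance |VC| = r/sin(θ/2) = 18.941378/sin(13.5733°) = 80.708075
C = V + |VC|·bis = (-57.8022,-9.5049)
T_A = V + ((C−V)·d_A)·d_A = V + 78.4539·d_A = (-52.0383,8.5382)
T_B = V + ((C−V)·d_B)·d_B = V + 78.4539·d_B = (-54.6986,-28.1903)
sweep = 180° − θ = 152.8533°

center=(-57.8022,-9.5049) T_A=(-52.0383,8.5382) T_B=(-54.6986,-28.1903) sweep=152.8533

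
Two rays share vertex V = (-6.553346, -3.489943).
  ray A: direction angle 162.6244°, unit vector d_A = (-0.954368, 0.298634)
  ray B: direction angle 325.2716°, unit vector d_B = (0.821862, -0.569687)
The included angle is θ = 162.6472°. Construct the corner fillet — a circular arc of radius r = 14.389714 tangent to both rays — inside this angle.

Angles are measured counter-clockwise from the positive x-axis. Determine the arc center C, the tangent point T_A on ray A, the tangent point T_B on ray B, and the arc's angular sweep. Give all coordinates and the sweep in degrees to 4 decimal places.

center=(-12.9463,-16.5673) T_A=(-8.6490,-2.8342) T_B=(-4.7486,-4.7409) sweep=17.3528

bisector direction at 243.9480° = (-0.439187,-0.898396)
center distance |VC| = r/sin(θ/2) = 14.389714/sin(81.3236°) = 14.556295
C = V + |VC|·bis = (-12.9463,-16.5673)
T_A = V + ((C−V)·d_A)·d_A = V + 2.1959·d_A = (-8.6490,-2.8342)
T_B = V + ((C−V)·d_B)·d_B = V + 2.1959·d_B = (-4.7486,-4.7409)
sweep = 180° − θ = 17.3528°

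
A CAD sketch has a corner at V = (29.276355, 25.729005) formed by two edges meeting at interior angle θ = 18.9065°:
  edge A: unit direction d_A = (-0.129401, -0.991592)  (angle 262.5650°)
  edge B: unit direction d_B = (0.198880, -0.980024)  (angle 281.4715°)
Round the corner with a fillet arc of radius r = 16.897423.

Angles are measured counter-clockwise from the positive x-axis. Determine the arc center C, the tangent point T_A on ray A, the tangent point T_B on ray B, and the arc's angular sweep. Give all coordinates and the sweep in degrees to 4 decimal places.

bisector direction at 272.0182° = (0.035218,-0.999380)
center distance |VC| = r/sin(θ/2) = 16.897423/sin(9.4533°) = 102.880754
C = V + |VC|·bis = (32.8996,-77.0879)
T_A = V + ((C−V)·d_A)·d_A = V + 101.4836·d_A = (16.1442,-74.9014)
T_B = V + ((C−V)·d_B)·d_B = V + 101.4836·d_B = (49.4595,-73.7274)
sweep = 180° − θ = 161.0935°

center=(32.8996,-77.0879) T_A=(16.1442,-74.9014) T_B=(49.4595,-73.7274) sweep=161.0935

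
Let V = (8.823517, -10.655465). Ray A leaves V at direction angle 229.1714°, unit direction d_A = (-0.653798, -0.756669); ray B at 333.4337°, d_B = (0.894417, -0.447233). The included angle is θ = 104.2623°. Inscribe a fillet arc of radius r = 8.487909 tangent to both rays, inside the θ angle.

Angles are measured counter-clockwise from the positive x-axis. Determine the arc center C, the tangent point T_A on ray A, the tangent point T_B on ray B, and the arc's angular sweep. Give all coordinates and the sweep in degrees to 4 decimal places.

bisector direction at 281.3025° = (0.195990,-0.980606)
center distance |VC| = r/sin(θ/2) = 8.487909/sin(52.1311°) = 10.752111
C = V + |VC|·bis = (10.9308,-21.1990)
T_A = V + ((C−V)·d_A)·d_A = V + 6.6002·d_A = (4.5083,-15.6497)
T_B = V + ((C−V)·d_B)·d_B = V + 6.6002·d_B = (14.7269,-13.6073)
sweep = 180° − θ = 75.7377°

center=(10.9308,-21.1990) T_A=(4.5083,-15.6497) T_B=(14.7269,-13.6073) sweep=75.7377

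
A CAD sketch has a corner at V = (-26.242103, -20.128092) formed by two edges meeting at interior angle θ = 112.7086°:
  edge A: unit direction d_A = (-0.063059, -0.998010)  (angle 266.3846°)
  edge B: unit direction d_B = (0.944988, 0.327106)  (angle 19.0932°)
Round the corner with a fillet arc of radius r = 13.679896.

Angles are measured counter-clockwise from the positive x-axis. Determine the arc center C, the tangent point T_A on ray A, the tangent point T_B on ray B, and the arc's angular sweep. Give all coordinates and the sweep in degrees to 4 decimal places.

center=(-13.1636,-30.0772) T_A=(-26.8162,-29.2146) T_B=(-17.6383,-17.1499) sweep=67.2914

bisector direction at 322.7389° = (0.795885,-0.605448)
center distance |VC| = r/sin(θ/2) = 13.679896/sin(56.3543°) = 16.432711
C = V + |VC|·bis = (-13.1636,-30.0772)
T_A = V + ((C−V)·d_A)·d_A = V + 9.1046·d_A = (-26.8162,-29.2146)
T_B = V + ((C−V)·d_B)·d_B = V + 9.1046·d_B = (-17.6383,-17.1499)
sweep = 180° − θ = 67.2914°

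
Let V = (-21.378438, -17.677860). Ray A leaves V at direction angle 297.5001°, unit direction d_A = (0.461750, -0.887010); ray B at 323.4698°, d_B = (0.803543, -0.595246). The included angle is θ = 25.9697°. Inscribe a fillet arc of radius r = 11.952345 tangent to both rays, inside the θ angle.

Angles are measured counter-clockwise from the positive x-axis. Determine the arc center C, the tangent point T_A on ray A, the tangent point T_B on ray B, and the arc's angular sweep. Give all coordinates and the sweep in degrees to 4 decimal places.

center=(13.1577,-58.1360) T_A=(2.5558,-63.6550) T_B=(20.2723,-48.5318) sweep=154.0303

bisector direction at 310.4849° = (0.649248,-0.760577)
center distance |VC| = r/sin(θ/2) = 11.952345/sin(12.9848°) = 53.194018
C = V + |VC|·bis = (13.1577,-58.1360)
T_A = V + ((C−V)·d_A)·d_A = V + 51.8338·d_A = (2.5558,-63.6550)
T_B = V + ((C−V)·d_B)·d_B = V + 51.8338·d_B = (20.2723,-48.5318)
sweep = 180° − θ = 154.0303°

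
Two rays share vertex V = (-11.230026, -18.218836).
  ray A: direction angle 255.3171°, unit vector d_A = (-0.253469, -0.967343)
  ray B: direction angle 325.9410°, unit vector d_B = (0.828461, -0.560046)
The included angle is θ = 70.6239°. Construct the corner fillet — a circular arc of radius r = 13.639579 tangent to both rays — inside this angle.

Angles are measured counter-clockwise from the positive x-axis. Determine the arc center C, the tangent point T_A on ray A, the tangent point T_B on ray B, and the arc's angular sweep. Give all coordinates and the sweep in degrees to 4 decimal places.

bisector direction at 290.6291° = (0.352316,-0.935881)
center distance |VC| = r/sin(θ/2) = 13.639579/sin(35.3120°) = 23.596751
C = V + |VC|·bis = (-2.9165,-40.3026)
T_A = V + ((C−V)·d_A)·d_A = V + 19.2554·d_A = (-16.1107,-36.8454)
T_B = V + ((C−V)·d_B)·d_B = V + 19.2554·d_B = (4.7223,-29.0027)
sweep = 180° − θ = 109.3761°

center=(-2.9165,-40.3026) T_A=(-16.1107,-36.8454) T_B=(4.7223,-29.0027) sweep=109.3761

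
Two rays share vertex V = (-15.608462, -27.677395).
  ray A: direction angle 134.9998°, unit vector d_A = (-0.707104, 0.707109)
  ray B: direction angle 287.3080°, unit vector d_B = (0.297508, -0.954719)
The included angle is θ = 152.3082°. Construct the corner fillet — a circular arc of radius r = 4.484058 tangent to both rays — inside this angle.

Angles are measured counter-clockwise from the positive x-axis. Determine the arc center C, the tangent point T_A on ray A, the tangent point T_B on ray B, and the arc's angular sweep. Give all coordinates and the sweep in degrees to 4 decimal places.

center=(-19.5607,-30.0666) T_A=(-16.3900,-26.8959) T_B=(-15.2797,-28.7326) sweep=27.6918

bisector direction at 211.1539° = (-0.855781,-0.517339)
center distance |VC| = r/sin(θ/2) = 4.484058/sin(76.1541°) = 4.618251
C = V + |VC|·bis = (-19.5607,-30.0666)
T_A = V + ((C−V)·d_A)·d_A = V + 1.1052·d_A = (-16.3900,-26.8959)
T_B = V + ((C−V)·d_B)·d_B = V + 1.1052·d_B = (-15.2797,-28.7326)
sweep = 180° − θ = 27.6918°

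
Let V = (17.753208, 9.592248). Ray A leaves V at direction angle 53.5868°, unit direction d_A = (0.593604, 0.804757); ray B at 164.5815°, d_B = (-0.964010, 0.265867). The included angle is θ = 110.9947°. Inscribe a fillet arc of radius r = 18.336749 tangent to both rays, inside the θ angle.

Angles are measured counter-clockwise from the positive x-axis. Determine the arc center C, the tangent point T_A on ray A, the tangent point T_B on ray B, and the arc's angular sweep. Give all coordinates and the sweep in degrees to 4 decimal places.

center=(10.4782,30.6200) T_A=(25.2348,19.7352) T_B=(5.6031,12.9432) sweep=69.0053

bisector direction at 109.0842° = (-0.326956,0.945039)
center distance |VC| = r/sin(θ/2) = 18.336749/sin(55.4973°) = 22.250636
C = V + |VC|·bis = (10.4782,30.6200)
T_A = V + ((C−V)·d_A)·d_A = V + 12.6037·d_A = (25.2348,19.7352)
T_B = V + ((C−V)·d_B)·d_B = V + 12.6037·d_B = (5.6031,12.9432)
sweep = 180° − θ = 69.0053°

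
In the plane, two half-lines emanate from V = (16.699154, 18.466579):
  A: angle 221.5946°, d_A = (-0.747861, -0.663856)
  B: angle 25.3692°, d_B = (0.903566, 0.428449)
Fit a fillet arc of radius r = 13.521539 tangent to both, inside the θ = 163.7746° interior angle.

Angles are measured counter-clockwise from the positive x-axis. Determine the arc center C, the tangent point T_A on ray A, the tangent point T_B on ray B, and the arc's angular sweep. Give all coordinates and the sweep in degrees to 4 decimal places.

bisector direction at 303.4819° = (0.551674,-0.834060)
center distance |VC| = r/sin(θ/2) = 13.521539/sin(81.8873°) = 13.658225
C = V + |VC|·bis = (24.2340,7.0748)
T_A = V + ((C−V)·d_A)·d_A = V + 1.9275·d_A = (15.2577,17.1870)
T_B = V + ((C−V)·d_B)·d_B = V + 1.9275·d_B = (18.4407,19.2924)
sweep = 180° − θ = 16.2254°

center=(24.2340,7.0748) T_A=(15.2577,17.1870) T_B=(18.4407,19.2924) sweep=16.2254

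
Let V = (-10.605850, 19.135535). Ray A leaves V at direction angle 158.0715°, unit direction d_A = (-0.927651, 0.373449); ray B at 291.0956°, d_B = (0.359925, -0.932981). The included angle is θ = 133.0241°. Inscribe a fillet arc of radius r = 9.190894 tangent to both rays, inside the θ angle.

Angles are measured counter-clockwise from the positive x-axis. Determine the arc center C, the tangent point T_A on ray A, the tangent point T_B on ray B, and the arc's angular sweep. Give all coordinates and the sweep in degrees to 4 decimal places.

center=(-17.7432,12.1012) T_A=(-14.3109,20.6271) T_B=(-9.1683,15.4092) sweep=46.9759

bisector direction at 224.5836° = (-0.712228,-0.701949)
center distance |VC| = r/sin(θ/2) = 9.190894/sin(66.5121°) = 10.021212
C = V + |VC|·bis = (-17.7432,12.1012)
T_A = V + ((C−V)·d_A)·d_A = V + 3.9940·d_A = (-14.3109,20.6271)
T_B = V + ((C−V)·d_B)·d_B = V + 3.9940·d_B = (-9.1683,15.4092)
sweep = 180° − θ = 46.9759°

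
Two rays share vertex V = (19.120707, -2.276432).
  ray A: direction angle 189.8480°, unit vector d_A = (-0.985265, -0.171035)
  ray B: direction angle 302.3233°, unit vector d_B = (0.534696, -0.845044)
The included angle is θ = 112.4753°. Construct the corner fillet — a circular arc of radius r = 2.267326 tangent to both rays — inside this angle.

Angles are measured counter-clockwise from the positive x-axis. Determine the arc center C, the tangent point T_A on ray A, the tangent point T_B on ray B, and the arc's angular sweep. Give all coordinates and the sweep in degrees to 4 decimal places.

bisector direction at 246.0857° = (-0.405371,-0.914152)
center distance |VC| = r/sin(θ/2) = 2.267326/sin(56.2377°) = 2.727283
C = V + |VC|·bis = (18.0151,-4.7696)
T_A = V + ((C−V)·d_A)·d_A = V + 1.5157·d_A = (17.6274,-2.5357)
T_B = V + ((C−V)·d_B)·d_B = V + 1.5157·d_B = (19.9311,-3.5573)
sweep = 180° − θ = 67.5247°

center=(18.0151,-4.7696) T_A=(17.6274,-2.5357) T_B=(19.9311,-3.5573) sweep=67.5247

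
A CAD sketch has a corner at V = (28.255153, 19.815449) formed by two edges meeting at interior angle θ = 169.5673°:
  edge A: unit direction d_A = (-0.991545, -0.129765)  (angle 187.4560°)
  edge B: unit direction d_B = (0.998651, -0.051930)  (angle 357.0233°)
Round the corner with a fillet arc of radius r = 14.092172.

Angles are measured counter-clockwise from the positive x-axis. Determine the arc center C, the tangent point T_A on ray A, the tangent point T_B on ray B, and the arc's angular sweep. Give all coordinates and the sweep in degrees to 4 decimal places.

center=(28.8082,5.6755) T_A=(26.9795,19.6485) T_B=(29.5400,19.7486) sweep=10.4327

bisector direction at 272.2396° = (0.039079,-0.999236)
center distance |VC| = r/sin(θ/2) = 14.092172/sin(84.7836°) = 14.150778
C = V + |VC|·bis = (28.8082,5.6755)
T_A = V + ((C−V)·d_A)·d_A = V + 1.2865·d_A = (26.9795,19.6485)
T_B = V + ((C−V)·d_B)·d_B = V + 1.2865·d_B = (29.5400,19.7486)
sweep = 180° − θ = 10.4327°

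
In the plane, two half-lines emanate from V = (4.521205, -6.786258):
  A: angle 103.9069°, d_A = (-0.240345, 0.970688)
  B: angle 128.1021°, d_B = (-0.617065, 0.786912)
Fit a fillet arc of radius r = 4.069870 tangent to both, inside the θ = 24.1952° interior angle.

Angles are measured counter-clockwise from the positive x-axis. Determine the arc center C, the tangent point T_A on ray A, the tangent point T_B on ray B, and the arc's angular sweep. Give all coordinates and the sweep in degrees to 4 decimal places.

center=(-3.9931,10.6671) T_A=(-0.0425,11.6453) T_B=(-7.1957,8.1557) sweep=155.8048

bisector direction at 116.0045° = (-0.438442,0.898760)
center distance |VC| = r/sin(θ/2) = 4.069870/sin(12.0976°) = 19.419394
C = V + |VC|·bis = (-3.9931,10.6671)
T_A = V + ((C−V)·d_A)·d_A = V + 18.9881·d_A = (-0.0425,11.6453)
T_B = V + ((C−V)·d_B)·d_B = V + 18.9881·d_B = (-7.1957,8.1557)
sweep = 180° − θ = 155.8048°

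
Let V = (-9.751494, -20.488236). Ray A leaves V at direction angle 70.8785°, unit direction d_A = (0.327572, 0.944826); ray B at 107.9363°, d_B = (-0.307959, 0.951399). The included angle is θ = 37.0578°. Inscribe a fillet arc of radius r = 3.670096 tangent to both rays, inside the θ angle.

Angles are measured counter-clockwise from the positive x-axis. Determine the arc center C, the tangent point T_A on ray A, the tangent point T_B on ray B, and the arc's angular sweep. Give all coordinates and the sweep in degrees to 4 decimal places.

center=(-9.6320,-8.9398) T_A=(-6.1644,-10.1420) T_B=(-13.1238,-10.0700) sweep=142.9422

bisector direction at 89.4074° = (0.010343,0.999947)
center distance |VC| = r/sin(θ/2) = 3.670096/sin(18.5289°) = 11.549065
C = V + |VC|·bis = (-9.6320,-8.9398)
T_A = V + ((C−V)·d_A)·d_A = V + 10.9504·d_A = (-6.1644,-10.1420)
T_B = V + ((C−V)·d_B)·d_B = V + 10.9504·d_B = (-13.1238,-10.0700)
sweep = 180° − θ = 142.9422°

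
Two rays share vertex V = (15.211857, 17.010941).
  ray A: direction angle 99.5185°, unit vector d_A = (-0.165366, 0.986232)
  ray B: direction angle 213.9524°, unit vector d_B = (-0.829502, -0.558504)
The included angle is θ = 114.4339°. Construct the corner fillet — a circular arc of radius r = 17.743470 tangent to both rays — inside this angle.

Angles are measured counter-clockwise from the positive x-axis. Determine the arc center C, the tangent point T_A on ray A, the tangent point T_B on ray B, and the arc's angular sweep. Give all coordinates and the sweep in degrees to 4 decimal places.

center=(-4.1770,25.3469) T_A=(13.3221,28.2811) T_B=(5.7328,10.6287) sweep=65.5661

bisector direction at 156.7354° = (-0.918691,0.394977)
center distance |VC| = r/sin(θ/2) = 17.743470/sin(57.2169°) = 21.104917
C = V + |VC|·bis = (-4.1770,25.3469)
T_A = V + ((C−V)·d_A)·d_A = V + 11.4275·d_A = (13.3221,28.2811)
T_B = V + ((C−V)·d_B)·d_B = V + 11.4275·d_B = (5.7328,10.6287)
sweep = 180° − θ = 65.5661°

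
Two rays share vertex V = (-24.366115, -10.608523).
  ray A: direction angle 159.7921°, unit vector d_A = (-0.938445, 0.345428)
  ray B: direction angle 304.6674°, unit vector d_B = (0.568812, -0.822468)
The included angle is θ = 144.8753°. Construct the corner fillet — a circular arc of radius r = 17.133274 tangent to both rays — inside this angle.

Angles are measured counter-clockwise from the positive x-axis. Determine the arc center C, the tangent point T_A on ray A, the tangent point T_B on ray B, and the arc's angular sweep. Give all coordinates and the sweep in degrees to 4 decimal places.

center=(-35.3732,-24.8140) T_A=(-29.4549,-8.7354) T_B=(-21.2817,-15.0684) sweep=35.1247

bisector direction at 232.2298° = (-0.612497,-0.790473)
center distance |VC| = r/sin(θ/2) = 17.133274/sin(72.4377°) = 17.970913
C = V + |VC|·bis = (-35.3732,-24.8140)
T_A = V + ((C−V)·d_A)·d_A = V + 5.4226·d_A = (-29.4549,-8.7354)
T_B = V + ((C−V)·d_B)·d_B = V + 5.4226·d_B = (-21.2817,-15.0684)
sweep = 180° − θ = 35.1247°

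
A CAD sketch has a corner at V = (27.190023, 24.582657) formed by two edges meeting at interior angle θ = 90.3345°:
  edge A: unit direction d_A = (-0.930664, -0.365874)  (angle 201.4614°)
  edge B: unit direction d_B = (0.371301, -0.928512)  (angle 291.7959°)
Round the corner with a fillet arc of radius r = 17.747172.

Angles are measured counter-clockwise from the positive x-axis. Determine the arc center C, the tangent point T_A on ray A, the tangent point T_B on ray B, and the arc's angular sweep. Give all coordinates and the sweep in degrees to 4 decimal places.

center=(17.2627,1.6106) T_A=(10.7695,18.1272) T_B=(33.7412,8.2001) sweep=89.6655

bisector direction at 246.6286° = (-0.396689,-0.917953)
center distance |VC| = r/sin(θ/2) = 17.747172/sin(45.1673°) = 25.025347
C = V + |VC|·bis = (17.2627,1.6106)
T_A = V + ((C−V)·d_A)·d_A = V + 17.6439·d_A = (10.7695,18.1272)
T_B = V + ((C−V)·d_B)·d_B = V + 17.6439·d_B = (33.7412,8.2001)
sweep = 180° − θ = 89.6655°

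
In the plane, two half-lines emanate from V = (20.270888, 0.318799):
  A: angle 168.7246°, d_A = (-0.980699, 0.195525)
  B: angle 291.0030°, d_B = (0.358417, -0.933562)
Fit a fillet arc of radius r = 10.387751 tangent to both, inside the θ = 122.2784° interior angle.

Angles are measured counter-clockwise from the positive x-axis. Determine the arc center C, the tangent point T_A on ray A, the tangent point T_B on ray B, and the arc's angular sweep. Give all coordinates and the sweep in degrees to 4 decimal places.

center=(12.6252,-8.7491) T_A=(14.6563,1.4382) T_B=(22.3229,-5.0259) sweep=57.7216

bisector direction at 229.8638° = (-0.644607,-0.764514)
center distance |VC| = r/sin(θ/2) = 10.387751/sin(61.1392°) = 11.860939
C = V + |VC|·bis = (12.6252,-8.7491)
T_A = V + ((C−V)·d_A)·d_A = V + 5.7251·d_A = (14.6563,1.4382)
T_B = V + ((C−V)·d_B)·d_B = V + 5.7251·d_B = (22.3229,-5.0259)
sweep = 180° − θ = 57.7216°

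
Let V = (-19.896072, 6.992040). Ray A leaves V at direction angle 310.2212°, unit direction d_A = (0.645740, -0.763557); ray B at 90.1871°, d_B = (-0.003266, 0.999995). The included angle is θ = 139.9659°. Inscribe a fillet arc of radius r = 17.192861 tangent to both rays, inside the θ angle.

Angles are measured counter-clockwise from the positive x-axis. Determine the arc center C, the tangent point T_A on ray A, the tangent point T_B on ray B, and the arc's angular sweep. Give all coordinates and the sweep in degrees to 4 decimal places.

bisector direction at 20.2042° = (0.938468,0.345366)
center distance |VC| = r/sin(θ/2) = 17.192861/sin(69.9830°) = 18.298243
C = V + |VC|·bis = (-2.7238,13.3116)
T_A = V + ((C−V)·d_A)·d_A = V + 6.2635·d_A = (-15.8515,2.2095)
T_B = V + ((C−V)·d_B)·d_B = V + 6.2635·d_B = (-19.9165,13.2555)
sweep = 180° − θ = 40.0341°

center=(-2.7238,13.3116) T_A=(-15.8515,2.2095) T_B=(-19.9165,13.2555) sweep=40.0341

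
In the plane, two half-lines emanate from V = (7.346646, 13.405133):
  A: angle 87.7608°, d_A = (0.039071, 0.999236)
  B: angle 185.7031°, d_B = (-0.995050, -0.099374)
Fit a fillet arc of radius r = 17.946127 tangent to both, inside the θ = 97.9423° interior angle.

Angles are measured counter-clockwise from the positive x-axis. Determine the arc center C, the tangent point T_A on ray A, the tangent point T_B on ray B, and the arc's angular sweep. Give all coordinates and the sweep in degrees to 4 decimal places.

center=(-9.9756,29.7106) T_A=(7.9568,29.0094) T_B=(-8.1923,11.8533) sweep=82.0577

bisector direction at 136.7320° = (-0.728155,0.685412)
center distance |VC| = r/sin(θ/2) = 17.946127/sin(48.9712°) = 23.789267
C = V + |VC|·bis = (-9.9756,29.7106)
T_A = V + ((C−V)·d_A)·d_A = V + 15.6162·d_A = (7.9568,29.0094)
T_B = V + ((C−V)·d_B)·d_B = V + 15.6162·d_B = (-8.1923,11.8533)
sweep = 180° − θ = 82.0577°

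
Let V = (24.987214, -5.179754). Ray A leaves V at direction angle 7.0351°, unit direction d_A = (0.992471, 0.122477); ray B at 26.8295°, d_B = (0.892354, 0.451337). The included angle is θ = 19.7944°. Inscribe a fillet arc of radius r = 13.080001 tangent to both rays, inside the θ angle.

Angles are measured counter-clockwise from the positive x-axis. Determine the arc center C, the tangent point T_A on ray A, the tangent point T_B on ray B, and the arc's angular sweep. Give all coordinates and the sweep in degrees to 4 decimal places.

center=(97.7875,16.9835) T_A=(99.3895,4.0020) T_B=(91.8840,28.6555) sweep=160.2056

bisector direction at 16.9323° = (0.956650,0.291242)
center distance |VC| = r/sin(θ/2) = 13.080001/sin(9.8972°) = 76.099186
C = V + |VC|·bis = (97.7875,16.9835)
T_A = V + ((C−V)·d_A)·d_A = V + 74.9667·d_A = (99.3895,4.0020)
T_B = V + ((C−V)·d_B)·d_B = V + 74.9667·d_B = (91.8840,28.6555)
sweep = 180° − θ = 160.2056°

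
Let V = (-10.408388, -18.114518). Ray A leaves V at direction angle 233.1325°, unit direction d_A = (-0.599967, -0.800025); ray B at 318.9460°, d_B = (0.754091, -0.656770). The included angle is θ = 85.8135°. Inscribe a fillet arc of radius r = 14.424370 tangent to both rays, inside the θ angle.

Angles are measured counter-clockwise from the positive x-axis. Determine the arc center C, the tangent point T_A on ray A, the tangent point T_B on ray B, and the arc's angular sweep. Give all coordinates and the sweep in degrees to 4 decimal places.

center=(-8.1793,-39.1841) T_A=(-19.7192,-30.5300) T_B=(1.2942,-28.3068) sweep=94.1865

bisector direction at 276.0393° = (0.105210,-0.994450)
center distance |VC| = r/sin(θ/2) = 14.424370/sin(42.9068°) = 21.187160
C = V + |VC|·bis = (-8.1793,-39.1841)
T_A = V + ((C−V)·d_A)·d_A = V + 15.5188·d_A = (-19.7192,-30.5300)
T_B = V + ((C−V)·d_B)·d_B = V + 15.5188·d_B = (1.2942,-28.3068)
sweep = 180° − θ = 94.1865°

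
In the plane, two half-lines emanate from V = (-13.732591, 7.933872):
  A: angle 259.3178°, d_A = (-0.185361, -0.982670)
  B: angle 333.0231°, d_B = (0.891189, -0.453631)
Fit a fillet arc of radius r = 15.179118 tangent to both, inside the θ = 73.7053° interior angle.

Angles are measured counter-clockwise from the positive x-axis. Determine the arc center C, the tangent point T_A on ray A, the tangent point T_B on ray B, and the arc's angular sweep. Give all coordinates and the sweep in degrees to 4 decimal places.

bisector direction at 296.1705° = (0.441043,-0.897486)
center distance |VC| = r/sin(θ/2) = 15.179118/sin(36.8526°) = 25.308689
C = V + |VC|·bis = (-2.5704,-14.7803)
T_A = V + ((C−V)·d_A)·d_A = V + 20.2515·d_A = (-17.4864,-11.9667)
T_B = V + ((C−V)·d_B)·d_B = V + 20.2515·d_B = (4.3154,-1.2529)
sweep = 180° − θ = 106.2947°

center=(-2.5704,-14.7803) T_A=(-17.4864,-11.9667) T_B=(4.3154,-1.2529) sweep=106.2947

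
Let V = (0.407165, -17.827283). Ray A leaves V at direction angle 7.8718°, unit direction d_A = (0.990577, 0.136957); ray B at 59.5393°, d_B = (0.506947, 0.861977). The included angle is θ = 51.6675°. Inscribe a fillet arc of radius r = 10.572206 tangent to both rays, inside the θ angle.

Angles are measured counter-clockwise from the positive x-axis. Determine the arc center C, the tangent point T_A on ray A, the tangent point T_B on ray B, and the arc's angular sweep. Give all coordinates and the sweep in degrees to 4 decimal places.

center=(20.5903,-4.3640) T_A=(22.0382,-14.8366) T_B=(11.4773,0.9956) sweep=128.3325

bisector direction at 33.7056° = (0.831900,0.554925)
center distance |VC| = r/sin(θ/2) = 10.572206/sin(25.8337°) = 24.261458
C = V + |VC|·bis = (20.5903,-4.3640)
T_A = V + ((C−V)·d_A)·d_A = V + 21.8368·d_A = (22.0382,-14.8366)
T_B = V + ((C−V)·d_B)·d_B = V + 21.8368·d_B = (11.4773,0.9956)
sweep = 180° − θ = 128.3325°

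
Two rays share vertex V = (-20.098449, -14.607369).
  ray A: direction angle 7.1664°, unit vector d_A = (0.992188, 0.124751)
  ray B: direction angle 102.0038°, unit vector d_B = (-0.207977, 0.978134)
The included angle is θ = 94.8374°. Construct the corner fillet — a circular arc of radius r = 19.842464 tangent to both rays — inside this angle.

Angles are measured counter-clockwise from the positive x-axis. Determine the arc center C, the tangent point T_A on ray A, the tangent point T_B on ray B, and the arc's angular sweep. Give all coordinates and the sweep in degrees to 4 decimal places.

bisector direction at 54.5851° = (0.579493,0.814977)
center distance |VC| = r/sin(θ/2) = 19.842464/sin(47.4187°) = 26.948227
C = V + |VC|·bis = (-4.4821,7.3548)
T_A = V + ((C−V)·d_A)·d_A = V + 18.2341·d_A = (-2.0068,-12.3326)
T_B = V + ((C−V)·d_B)·d_B = V + 18.2341·d_B = (-23.8907,3.2281)
sweep = 180° − θ = 85.1626°

center=(-4.4821,7.3548) T_A=(-2.0068,-12.3326) T_B=(-23.8907,3.2281) sweep=85.1626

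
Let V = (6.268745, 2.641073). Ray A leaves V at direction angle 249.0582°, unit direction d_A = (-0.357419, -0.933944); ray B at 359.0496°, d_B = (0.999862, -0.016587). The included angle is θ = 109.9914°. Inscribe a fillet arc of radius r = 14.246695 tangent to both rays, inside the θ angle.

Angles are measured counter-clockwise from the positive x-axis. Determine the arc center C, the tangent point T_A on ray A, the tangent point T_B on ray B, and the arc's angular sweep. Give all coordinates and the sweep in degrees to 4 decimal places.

center=(16.0083,-11.7692) T_A=(2.7027,-6.6771) T_B=(16.2446,2.4756) sweep=70.0086

bisector direction at 304.0539° = (0.559973,-0.828511)
center distance |VC| = r/sin(θ/2) = 14.246695/sin(54.9957°) = 17.392917
C = V + |VC|·bis = (16.0083,-11.7692)
T_A = V + ((C−V)·d_A)·d_A = V + 9.9772·d_A = (2.7027,-6.6771)
T_B = V + ((C−V)·d_B)·d_B = V + 9.9772·d_B = (16.2446,2.4756)
sweep = 180° − θ = 70.0086°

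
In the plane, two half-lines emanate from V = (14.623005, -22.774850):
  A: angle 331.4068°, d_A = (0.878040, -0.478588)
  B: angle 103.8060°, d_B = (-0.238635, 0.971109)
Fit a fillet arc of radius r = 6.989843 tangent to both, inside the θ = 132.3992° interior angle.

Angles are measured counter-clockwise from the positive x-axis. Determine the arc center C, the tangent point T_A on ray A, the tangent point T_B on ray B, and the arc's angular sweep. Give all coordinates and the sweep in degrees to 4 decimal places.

center=(20.6752,-18.1129) T_A=(17.3300,-24.2503) T_B=(13.8873,-19.7810) sweep=47.6008

bisector direction at 37.6064° = (0.792221,0.610234)
center distance |VC| = r/sin(θ/2) = 6.989843/sin(66.1996°) = 7.639533
C = V + |VC|·bis = (20.6752,-18.1129)
T_A = V + ((C−V)·d_A)·d_A = V + 3.0829·d_A = (17.3300,-24.2503)
T_B = V + ((C−V)·d_B)·d_B = V + 3.0829·d_B = (13.8873,-19.7810)
sweep = 180° − θ = 47.6008°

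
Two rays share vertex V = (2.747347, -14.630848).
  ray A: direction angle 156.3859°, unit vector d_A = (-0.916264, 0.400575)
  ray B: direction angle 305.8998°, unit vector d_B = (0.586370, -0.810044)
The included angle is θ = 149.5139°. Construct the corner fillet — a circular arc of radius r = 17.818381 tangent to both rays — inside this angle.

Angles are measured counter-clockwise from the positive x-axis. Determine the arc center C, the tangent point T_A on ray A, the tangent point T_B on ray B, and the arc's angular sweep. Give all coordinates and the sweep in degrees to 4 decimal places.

bisector direction at 231.1429° = (-0.627381,-0.778713)
center distance |VC| = r/sin(θ/2) = 17.818381/sin(74.7570°) = 18.468103
C = V + |VC|·bis = (-8.8392,-29.0122)
T_A = V + ((C−V)·d_A)·d_A = V + 4.8555·d_A = (-1.7016,-12.6858)
T_B = V + ((C−V)·d_B)·d_B = V + 4.8555·d_B = (5.5945,-18.5640)
sweep = 180° − θ = 30.4861°

center=(-8.8392,-29.0122) T_A=(-1.7016,-12.6858) T_B=(5.5945,-18.5640) sweep=30.4861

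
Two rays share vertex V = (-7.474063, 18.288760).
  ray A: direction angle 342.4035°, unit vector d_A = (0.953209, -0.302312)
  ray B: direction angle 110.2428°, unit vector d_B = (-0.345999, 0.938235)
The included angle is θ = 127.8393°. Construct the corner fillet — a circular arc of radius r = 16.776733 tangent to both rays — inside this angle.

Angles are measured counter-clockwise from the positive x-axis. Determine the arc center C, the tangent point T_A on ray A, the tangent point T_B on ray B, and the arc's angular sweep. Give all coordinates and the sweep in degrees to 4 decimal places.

bisector direction at 46.3231° = (0.690590,0.723246)
center distance |VC| = r/sin(θ/2) = 16.776733/sin(63.9196°) = 18.678620
C = V + |VC|·bis = (5.4252,31.7980)
T_A = V + ((C−V)·d_A)·d_A = V + 8.2117·d_A = (0.3534,15.8063)
T_B = V + ((C−V)·d_B)·d_B = V + 8.2117·d_B = (-10.3153,25.9933)
sweep = 180° − θ = 52.1607°

center=(5.4252,31.7980) T_A=(0.3534,15.8063) T_B=(-10.3153,25.9933) sweep=52.1607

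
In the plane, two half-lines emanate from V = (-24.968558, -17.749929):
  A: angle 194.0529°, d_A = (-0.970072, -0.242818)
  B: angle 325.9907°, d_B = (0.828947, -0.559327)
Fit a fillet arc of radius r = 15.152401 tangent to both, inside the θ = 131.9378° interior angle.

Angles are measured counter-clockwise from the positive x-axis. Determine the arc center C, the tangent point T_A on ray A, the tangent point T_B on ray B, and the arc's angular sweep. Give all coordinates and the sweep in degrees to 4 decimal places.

bisector direction at 260.0218° = (-0.173273,-0.984874)
center distance |VC| = r/sin(θ/2) = 15.152401/sin(65.9689°) = 16.590380
C = V + |VC|·bis = (-27.8432,-34.0894)
T_A = V + ((C−V)·d_A)·d_A = V + 6.7561·d_A = (-31.5225,-19.3904)
T_B = V + ((C−V)·d_B)·d_B = V + 6.7561·d_B = (-19.3681,-21.5288)
sweep = 180° − θ = 48.0622°

center=(-27.8432,-34.0894) T_A=(-31.5225,-19.3904) T_B=(-19.3681,-21.5288) sweep=48.0622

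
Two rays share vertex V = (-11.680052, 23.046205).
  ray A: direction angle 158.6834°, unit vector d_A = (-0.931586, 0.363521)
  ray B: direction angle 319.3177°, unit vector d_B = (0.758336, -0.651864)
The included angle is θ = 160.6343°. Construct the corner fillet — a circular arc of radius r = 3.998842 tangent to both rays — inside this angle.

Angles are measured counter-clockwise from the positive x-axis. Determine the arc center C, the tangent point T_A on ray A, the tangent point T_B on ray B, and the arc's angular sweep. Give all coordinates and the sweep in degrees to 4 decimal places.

center=(-13.7693,19.5690) T_A=(-12.3157,23.2942) T_B=(-11.1626,22.6014) sweep=19.3657

bisector direction at 239.0005° = (-0.515030,-0.857172)
center distance |VC| = r/sin(θ/2) = 3.998842/sin(80.3171°) = 4.056633
C = V + |VC|·bis = (-13.7693,19.5690)
T_A = V + ((C−V)·d_A)·d_A = V + 0.6823·d_A = (-12.3157,23.2942)
T_B = V + ((C−V)·d_B)·d_B = V + 0.6823·d_B = (-11.1626,22.6014)
sweep = 180° − θ = 19.3657°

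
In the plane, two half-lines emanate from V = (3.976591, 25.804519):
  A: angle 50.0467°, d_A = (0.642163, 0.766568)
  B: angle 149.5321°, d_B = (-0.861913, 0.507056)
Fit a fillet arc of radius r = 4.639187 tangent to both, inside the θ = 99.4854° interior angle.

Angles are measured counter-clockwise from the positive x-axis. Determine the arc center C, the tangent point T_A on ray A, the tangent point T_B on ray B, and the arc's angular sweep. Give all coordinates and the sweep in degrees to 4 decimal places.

center=(2.9430,31.7950) T_A=(6.4992,28.8159) T_B=(0.5907,27.7964) sweep=80.5146

bisector direction at 99.7894° = (-0.170027,0.985439)
center distance |VC| = r/sin(θ/2) = 4.639187/sin(49.7427°) = 6.078996
C = V + |VC|·bis = (2.9430,31.7950)
T_A = V + ((C−V)·d_A)·d_A = V + 3.9284·d_A = (6.4992,28.8159)
T_B = V + ((C−V)·d_B)·d_B = V + 3.9284·d_B = (0.5907,27.7964)
sweep = 180° − θ = 80.5146°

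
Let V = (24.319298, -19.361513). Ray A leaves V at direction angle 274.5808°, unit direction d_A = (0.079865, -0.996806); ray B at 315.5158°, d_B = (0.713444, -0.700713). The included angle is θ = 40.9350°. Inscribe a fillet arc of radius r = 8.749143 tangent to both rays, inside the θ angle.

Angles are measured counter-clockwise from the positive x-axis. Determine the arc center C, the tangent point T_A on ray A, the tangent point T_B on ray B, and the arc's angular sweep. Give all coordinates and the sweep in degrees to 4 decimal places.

bisector direction at 295.0483° = (0.423382,-0.905951)
center distance |VC| = r/sin(θ/2) = 8.749143/sin(20.4675°) = 25.020712
C = V + |VC|·bis = (34.9126,-42.0291)
T_A = V + ((C−V)·d_A)·d_A = V + 23.4412·d_A = (26.1914,-42.7278)
T_B = V + ((C−V)·d_B)·d_B = V + 23.4412·d_B = (41.0433,-35.7870)
sweep = 180° − θ = 139.0650°

center=(34.9126,-42.0291) T_A=(26.1914,-42.7278) T_B=(41.0433,-35.7870) sweep=139.0650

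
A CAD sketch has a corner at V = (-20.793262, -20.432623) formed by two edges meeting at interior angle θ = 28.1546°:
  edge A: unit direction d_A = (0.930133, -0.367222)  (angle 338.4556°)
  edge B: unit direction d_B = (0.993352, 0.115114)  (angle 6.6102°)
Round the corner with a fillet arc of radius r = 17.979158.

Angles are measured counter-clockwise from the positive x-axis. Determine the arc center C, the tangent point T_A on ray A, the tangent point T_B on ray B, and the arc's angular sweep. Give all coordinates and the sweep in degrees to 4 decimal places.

center=(52.4980,-30.0388) T_A=(45.8957,-46.7618) T_B=(50.4283,-12.1792) sweep=151.8454

bisector direction at 352.5329° = (0.991520,-0.129957)
center distance |VC| = r/sin(θ/2) = 17.979158/sin(14.0773°) = 73.918116
C = V + |VC|·bis = (52.4980,-30.0388)
T_A = V + ((C−V)·d_A)·d_A = V + 71.6982·d_A = (45.8957,-46.7618)
T_B = V + ((C−V)·d_B)·d_B = V + 71.6982·d_B = (50.4283,-12.1792)
sweep = 180° − θ = 151.8454°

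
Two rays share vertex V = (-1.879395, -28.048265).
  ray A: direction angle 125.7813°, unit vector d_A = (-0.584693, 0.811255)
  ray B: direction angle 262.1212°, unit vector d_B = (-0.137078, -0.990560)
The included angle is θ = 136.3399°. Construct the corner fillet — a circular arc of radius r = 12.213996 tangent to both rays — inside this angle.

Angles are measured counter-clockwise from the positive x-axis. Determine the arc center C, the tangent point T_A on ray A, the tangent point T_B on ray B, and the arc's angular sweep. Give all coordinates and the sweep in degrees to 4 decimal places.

center=(-14.6488,-31.2205) T_A=(-4.7401,-24.0791) T_B=(-2.5501,-32.8948) sweep=43.6601

bisector direction at 193.9513° = (-0.970501,-0.241096)
center distance |VC| = r/sin(θ/2) = 12.213996/sin(68.1700°) = 13.157509
C = V + |VC|·bis = (-14.6488,-31.2205)
T_A = V + ((C−V)·d_A)·d_A = V + 4.8927·d_A = (-4.7401,-24.0791)
T_B = V + ((C−V)·d_B)·d_B = V + 4.8927·d_B = (-2.5501,-32.8948)
sweep = 180° − θ = 43.6601°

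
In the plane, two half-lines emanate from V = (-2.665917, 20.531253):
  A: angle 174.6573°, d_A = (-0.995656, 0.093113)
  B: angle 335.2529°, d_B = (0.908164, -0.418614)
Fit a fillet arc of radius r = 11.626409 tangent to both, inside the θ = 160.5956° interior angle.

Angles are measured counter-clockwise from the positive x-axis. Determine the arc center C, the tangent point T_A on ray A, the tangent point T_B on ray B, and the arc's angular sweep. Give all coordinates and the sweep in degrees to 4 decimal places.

center=(-5.7276,9.1404) T_A=(-4.6451,20.7163) T_B=(-0.8607,19.6991) sweep=19.4044

bisector direction at 254.9551° = (-0.259576,-0.965723)
center distance |VC| = r/sin(θ/2) = 11.626409/sin(80.2978°) = 11.795115
C = V + |VC|·bis = (-5.7276,9.1404)
T_A = V + ((C−V)·d_A)·d_A = V + 1.9878·d_A = (-4.6451,20.7163)
T_B = V + ((C−V)·d_B)·d_B = V + 1.9878·d_B = (-0.8607,19.6991)
sweep = 180° − θ = 19.4044°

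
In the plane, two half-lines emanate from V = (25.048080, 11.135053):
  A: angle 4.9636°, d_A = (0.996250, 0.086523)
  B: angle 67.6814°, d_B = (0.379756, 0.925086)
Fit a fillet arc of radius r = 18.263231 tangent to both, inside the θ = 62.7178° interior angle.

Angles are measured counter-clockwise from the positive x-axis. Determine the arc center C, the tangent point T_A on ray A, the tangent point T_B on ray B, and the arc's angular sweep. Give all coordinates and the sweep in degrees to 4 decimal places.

bisector direction at 36.3225° = (0.805696,0.592330)
center distance |VC| = r/sin(θ/2) = 18.263231/sin(31.3589°) = 35.094790
C = V + |VC|·bis = (53.3238,31.9227)
T_A = V + ((C−V)·d_A)·d_A = V + 29.9683·d_A = (54.9040,13.7280)
T_B = V + ((C−V)·d_B)·d_B = V + 29.9683·d_B = (36.4287,38.8583)
sweep = 180° − θ = 117.2822°

center=(53.3238,31.9227) T_A=(54.9040,13.7280) T_B=(36.4287,38.8583) sweep=117.2822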